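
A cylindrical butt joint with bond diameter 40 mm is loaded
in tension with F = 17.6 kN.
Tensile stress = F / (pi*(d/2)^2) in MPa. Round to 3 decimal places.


Area = pi * (40/2)^2 = 1256.6371 mm^2
Stress = 17.6*1000 / 1256.6371
= 14.006 MPa

14.006


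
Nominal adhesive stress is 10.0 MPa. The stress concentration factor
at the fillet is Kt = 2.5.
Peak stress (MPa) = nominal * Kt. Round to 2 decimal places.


Peak = 10.0 * 2.5 = 25.00 MPa

25.00


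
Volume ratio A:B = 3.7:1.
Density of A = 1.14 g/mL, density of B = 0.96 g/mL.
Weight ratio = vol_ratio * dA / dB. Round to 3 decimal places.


Wt ratio = 3.7 * 1.14 / 0.96
= 4.394

4.394


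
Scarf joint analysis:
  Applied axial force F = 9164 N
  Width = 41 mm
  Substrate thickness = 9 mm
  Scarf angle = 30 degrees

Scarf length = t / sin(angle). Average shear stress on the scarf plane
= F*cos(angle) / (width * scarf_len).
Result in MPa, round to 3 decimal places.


Scarf length = 9 / sin(30 deg) = 18.0000 mm
cos(30 deg) = 0.866025
Shear = 9164 * 0.866025 / (41 * 18.0000)
= 10.754 MPa

10.754


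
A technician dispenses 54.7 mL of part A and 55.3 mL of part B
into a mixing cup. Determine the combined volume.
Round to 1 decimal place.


Combined volume = 54.7 + 55.3
= 110.0 mL

110.0


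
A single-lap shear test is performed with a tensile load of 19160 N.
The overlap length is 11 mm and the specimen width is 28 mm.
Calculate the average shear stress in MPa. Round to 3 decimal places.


Shear stress = F / (overlap * width)
= 19160 / (11 * 28)
= 19160 / 308
= 62.208 MPa

62.208


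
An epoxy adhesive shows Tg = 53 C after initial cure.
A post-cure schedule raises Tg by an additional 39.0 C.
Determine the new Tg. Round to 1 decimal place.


New Tg = 53 + 39.0
= 92.0 C

92.0


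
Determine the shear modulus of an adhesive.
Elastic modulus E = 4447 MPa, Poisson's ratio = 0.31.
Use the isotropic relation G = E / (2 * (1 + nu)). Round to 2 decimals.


G = 4447 / (2*(1+0.31)) = 4447 / 2.62
= 1697.33 MPa

1697.33


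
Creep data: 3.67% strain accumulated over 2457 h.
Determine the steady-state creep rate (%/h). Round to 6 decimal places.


Rate = 3.67 / 2457 = 0.001494 %/h

0.001494


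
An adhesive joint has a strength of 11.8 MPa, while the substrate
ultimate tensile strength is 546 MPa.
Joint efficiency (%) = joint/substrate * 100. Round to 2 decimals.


Efficiency = 11.8 / 546 * 100
= 2.16%

2.16


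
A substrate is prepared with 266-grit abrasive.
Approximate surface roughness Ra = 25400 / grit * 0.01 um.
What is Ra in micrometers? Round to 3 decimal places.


Ra = 25400 / 266 * 0.01 = 0.955 um

0.955


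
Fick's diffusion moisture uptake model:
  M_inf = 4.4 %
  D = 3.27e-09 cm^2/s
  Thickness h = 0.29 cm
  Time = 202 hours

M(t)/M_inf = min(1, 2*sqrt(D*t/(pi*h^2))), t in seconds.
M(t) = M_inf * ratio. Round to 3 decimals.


t_sec = 202 * 3600 = 727200
ratio = 2*sqrt(3.27e-09*727200/(pi*0.29^2))
= min(1, 0.189740)
= 0.189740
M(t) = 4.4 * 0.189740 = 0.835 %

0.835


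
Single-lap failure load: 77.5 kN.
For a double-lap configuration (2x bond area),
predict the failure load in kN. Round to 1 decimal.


Failure load = 77.5 * 2 = 155.0 kN

155.0


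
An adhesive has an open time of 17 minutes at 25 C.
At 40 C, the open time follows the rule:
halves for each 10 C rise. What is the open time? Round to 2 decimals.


Factor = 2^((40-25)/10) = 2.8284
Open time = 17 / 2.8284 = 6.01 min

6.01


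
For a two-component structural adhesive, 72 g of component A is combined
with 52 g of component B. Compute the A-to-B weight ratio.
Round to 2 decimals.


Weight ratio A:B = 72 / 52
= 1.38

1.38


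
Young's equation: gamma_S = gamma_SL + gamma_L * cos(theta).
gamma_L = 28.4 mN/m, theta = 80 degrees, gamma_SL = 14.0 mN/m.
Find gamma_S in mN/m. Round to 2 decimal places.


cos(80 deg) = 0.173648
gamma_S = 14.0 + 28.4 * 0.173648
= 18.93 mN/m

18.93


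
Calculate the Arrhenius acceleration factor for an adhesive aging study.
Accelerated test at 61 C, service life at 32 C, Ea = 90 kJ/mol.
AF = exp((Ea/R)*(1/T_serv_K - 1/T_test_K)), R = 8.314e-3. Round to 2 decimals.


T_test = 334.15 K, T_serv = 305.15 K
Ea/R = 90 / 0.008314 = 10825.11
AF = exp(10825.11 * (1/305.15 - 1/334.15))
= 21.73

21.73


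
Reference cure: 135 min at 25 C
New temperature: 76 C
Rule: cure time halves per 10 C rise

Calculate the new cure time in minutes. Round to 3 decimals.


factor = 2^((76-25)/10) = 34.2968
t_new = 135 / 34.2968 = 3.936 min

3.936


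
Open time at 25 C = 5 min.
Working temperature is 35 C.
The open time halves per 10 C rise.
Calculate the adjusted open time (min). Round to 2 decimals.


factor = 2^((35 - 25) / 10) = 2.0000
ot = 5 / 2.0000 = 2.50 min

2.50


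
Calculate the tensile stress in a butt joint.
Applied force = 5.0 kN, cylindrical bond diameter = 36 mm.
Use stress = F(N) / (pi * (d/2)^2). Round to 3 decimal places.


A = pi * 18.0^2 = 1017.8760 mm^2
sigma = 5000.0 / 1017.8760 = 4.912 MPa

4.912


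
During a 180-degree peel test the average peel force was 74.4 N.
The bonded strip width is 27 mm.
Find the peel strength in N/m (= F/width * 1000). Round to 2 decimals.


Peel strength = F/width * 1000
= 74.4 / 27 * 1000
= 2755.56 N/m

2755.56


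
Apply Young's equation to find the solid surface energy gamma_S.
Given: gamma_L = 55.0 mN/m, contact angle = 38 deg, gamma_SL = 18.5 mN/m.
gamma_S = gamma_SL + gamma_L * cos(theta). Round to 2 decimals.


theta_rad = 38 * pi/180 = 0.663225
gamma_S = 18.5 + 55.0 * cos(0.663225)
= 61.84 mN/m

61.84


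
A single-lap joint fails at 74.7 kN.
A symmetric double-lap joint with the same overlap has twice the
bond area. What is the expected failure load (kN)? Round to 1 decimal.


Double-lap load = 2 * 74.7 = 149.4 kN

149.4


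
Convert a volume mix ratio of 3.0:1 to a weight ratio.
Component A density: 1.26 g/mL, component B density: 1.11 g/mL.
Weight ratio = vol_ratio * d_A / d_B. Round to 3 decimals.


= 3.0 * 1.26 / 1.11 = 3.405

3.405


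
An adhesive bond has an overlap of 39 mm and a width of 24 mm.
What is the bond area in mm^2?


Bond area = overlap * width
= 39 * 24
= 936 mm^2

936


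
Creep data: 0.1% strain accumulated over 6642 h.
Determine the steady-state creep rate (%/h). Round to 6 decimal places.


Rate = 0.1 / 6642 = 0.000015 %/h

0.000015


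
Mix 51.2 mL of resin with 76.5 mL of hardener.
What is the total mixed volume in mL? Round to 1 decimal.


Total = 51.2 + 76.5 = 127.7 mL

127.7


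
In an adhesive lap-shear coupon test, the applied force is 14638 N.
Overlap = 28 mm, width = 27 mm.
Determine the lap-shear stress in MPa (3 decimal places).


stress = F / (overlap * width)
= 14638 / (28 * 27)
= 19.362 MPa

19.362


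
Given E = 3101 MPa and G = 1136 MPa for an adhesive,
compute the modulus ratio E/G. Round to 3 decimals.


E/G ratio = 3101 / 1136 = 2.730

2.730


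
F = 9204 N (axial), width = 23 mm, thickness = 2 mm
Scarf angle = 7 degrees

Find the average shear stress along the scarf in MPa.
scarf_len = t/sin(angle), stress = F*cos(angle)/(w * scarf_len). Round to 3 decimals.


scarf_len = 2/sin(7 deg) = 16.4110
cos(7 deg) = 0.992546
stress = 9204*0.992546/(23*16.4110) = 24.203 MPa

24.203


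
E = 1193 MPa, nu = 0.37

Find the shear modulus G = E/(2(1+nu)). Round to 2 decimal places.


G = 1193 / (2 * 1.37)
= 435.40 MPa

435.40


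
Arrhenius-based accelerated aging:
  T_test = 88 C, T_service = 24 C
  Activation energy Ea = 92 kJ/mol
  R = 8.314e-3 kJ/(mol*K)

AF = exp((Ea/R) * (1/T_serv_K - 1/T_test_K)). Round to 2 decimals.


T_test_K = 361.15, T_serv_K = 297.15
AF = exp((92/8.314e-3) * (1/297.15 - 1/361.15))
= 734.54

734.54


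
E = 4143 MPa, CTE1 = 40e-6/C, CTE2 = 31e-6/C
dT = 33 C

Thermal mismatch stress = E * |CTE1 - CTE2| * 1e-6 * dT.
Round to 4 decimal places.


= 4143 * 9e-6 * 33
= 1.2305 MPa

1.2305


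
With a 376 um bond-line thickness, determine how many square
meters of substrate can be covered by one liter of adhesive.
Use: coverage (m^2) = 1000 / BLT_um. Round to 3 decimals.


Coverage = 1000 / 376 = 2.660 m^2

2.660


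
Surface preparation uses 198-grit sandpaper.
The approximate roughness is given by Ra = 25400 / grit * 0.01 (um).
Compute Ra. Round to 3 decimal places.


Ra = 25400 / 198 * 0.01
= 254 / 198
= 1.283 um

1.283


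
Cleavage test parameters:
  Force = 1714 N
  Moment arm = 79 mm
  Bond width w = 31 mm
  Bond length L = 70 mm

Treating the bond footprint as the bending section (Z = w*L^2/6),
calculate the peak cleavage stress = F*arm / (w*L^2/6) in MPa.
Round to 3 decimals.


M = 1714 * 79 = 135406 N*mm
Z = 31 * 70^2 / 6 = 151900 / 6 mm^3
sigma = M / Z = 6 * 135406 / 151900 = 812436 / 151900
= 5.348 MPa

5.348


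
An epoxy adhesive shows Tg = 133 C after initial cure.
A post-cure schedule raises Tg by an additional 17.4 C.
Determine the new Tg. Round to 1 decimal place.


New Tg = 133 + 17.4
= 150.4 C

150.4


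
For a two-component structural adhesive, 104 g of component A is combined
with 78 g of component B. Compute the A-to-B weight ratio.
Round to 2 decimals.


Weight ratio A:B = 104 / 78
= 1.33

1.33


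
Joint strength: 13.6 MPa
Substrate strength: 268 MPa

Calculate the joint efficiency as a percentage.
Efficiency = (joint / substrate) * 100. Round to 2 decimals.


Efficiency = (13.6 / 268) * 100 = 5.07%

5.07


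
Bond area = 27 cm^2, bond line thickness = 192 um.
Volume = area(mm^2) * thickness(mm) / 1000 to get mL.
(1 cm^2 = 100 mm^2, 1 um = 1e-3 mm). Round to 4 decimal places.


area_mm2 = 27 * 100 = 2700
blt_mm = 192 * 1e-3 = 0.192
vol_mm3 = 2700 * 0.192 = 518.4
vol_mL = 518.4 / 1000 = 0.5184 mL

0.5184


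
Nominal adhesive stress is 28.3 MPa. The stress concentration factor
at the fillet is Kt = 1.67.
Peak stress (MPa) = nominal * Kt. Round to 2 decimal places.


Peak = 28.3 * 1.67 = 47.26 MPa

47.26


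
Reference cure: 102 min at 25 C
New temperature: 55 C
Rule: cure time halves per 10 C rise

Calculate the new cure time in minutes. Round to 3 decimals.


factor = 2^((55-25)/10) = 8.0000
t_new = 102 / 8.0000 = 12.750 min

12.750


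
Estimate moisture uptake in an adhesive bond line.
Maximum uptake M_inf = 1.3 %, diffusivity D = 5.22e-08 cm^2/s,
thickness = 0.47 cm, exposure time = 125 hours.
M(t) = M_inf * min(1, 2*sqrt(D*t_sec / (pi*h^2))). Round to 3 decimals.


Convert time: 125 h = 450000 s
ratio = min(1, 2*sqrt(5.22e-08*450000/(pi*0.47^2)))
= 0.367958
M(t) = 1.3 * 0.367958 = 0.478%

0.478


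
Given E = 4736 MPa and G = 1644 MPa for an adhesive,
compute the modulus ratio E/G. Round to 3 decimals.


E/G ratio = 4736 / 1644 = 2.881

2.881


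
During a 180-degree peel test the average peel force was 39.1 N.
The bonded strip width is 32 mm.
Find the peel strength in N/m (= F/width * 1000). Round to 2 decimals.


Peel strength = F/width * 1000
= 39.1 / 32 * 1000
= 1221.88 N/m

1221.88


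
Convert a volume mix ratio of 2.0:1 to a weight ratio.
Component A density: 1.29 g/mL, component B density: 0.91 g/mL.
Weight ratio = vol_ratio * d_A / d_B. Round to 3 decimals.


= 2.0 * 1.29 / 0.91 = 2.835

2.835


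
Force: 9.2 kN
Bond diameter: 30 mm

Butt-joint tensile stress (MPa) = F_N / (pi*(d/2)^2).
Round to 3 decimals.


F_N = 9.2 * 1000 = 9200.0 N
A = pi*(15.0)^2 = 706.8583 mm^2
stress = 9200.0 / 706.8583 = 13.015 MPa

13.015


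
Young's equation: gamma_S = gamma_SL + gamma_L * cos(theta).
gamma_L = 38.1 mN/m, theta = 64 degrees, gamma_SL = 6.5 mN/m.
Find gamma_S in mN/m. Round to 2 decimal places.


cos(64 deg) = 0.438371
gamma_S = 6.5 + 38.1 * 0.438371
= 23.20 mN/m

23.20


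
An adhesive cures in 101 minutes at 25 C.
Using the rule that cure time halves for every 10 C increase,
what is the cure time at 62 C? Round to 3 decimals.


Factor = 2^((62 - 25) / 10) = 12.9960
Cure time = 101 / 12.9960
= 7.772 minutes

7.772


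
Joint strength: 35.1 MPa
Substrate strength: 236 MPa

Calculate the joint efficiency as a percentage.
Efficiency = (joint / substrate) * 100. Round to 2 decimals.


Efficiency = (35.1 / 236) * 100 = 14.87%

14.87


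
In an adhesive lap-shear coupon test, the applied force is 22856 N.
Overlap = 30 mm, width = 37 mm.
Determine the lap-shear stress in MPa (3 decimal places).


stress = F / (overlap * width)
= 22856 / (30 * 37)
= 20.591 MPa

20.591


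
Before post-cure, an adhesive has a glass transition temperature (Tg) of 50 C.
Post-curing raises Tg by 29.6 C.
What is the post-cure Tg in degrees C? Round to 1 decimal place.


Tg_post = Tg_base + delta_Tg
= 50 + 29.6
= 79.6 C

79.6


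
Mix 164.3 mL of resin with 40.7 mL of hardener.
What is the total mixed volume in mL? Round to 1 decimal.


Total = 164.3 + 40.7 = 205.0 mL

205.0


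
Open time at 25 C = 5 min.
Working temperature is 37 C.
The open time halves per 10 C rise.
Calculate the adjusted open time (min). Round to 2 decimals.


factor = 2^((37 - 25) / 10) = 2.2974
ot = 5 / 2.2974 = 2.18 min

2.18


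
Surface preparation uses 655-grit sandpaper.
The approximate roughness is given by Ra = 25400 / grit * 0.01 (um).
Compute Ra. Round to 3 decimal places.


Ra = 25400 / 655 * 0.01
= 254 / 655
= 0.388 um

0.388


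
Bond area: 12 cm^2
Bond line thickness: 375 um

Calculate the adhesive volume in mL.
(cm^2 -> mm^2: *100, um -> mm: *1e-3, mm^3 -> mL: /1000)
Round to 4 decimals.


V = 12*100 * 375*1e-3 / 1000
= 0.4500 mL

0.4500


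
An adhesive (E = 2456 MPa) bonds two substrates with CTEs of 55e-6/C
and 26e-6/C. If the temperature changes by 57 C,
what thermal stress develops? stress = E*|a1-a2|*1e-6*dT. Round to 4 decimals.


Stress = 2456 * |55 - 26| * 1e-6 * 57
= 4.0598 MPa

4.0598


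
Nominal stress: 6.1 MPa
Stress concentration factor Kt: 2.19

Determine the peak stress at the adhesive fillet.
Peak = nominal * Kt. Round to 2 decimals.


Peak stress = 6.1 * 2.19
= 13.36 MPa

13.36


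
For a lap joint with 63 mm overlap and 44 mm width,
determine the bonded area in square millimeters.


Area = 63 * 44 = 2772 mm^2

2772


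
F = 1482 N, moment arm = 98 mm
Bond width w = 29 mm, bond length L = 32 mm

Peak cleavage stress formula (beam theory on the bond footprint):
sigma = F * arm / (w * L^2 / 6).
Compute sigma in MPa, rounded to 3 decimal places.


sigma = (1482 * 98) / (29 * 1024 / 6)
= 145236 * 6 / 29696
= 871416 / 29696
= 29.345 MPa

29.345


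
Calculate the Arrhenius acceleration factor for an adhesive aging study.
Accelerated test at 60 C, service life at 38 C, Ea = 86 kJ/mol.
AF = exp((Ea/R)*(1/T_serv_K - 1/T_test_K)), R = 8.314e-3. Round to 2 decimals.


T_test = 333.15 K, T_serv = 311.15 K
Ea/R = 86 / 0.008314 = 10344.00
AF = exp(10344.00 * (1/311.15 - 1/333.15))
= 8.98

8.98


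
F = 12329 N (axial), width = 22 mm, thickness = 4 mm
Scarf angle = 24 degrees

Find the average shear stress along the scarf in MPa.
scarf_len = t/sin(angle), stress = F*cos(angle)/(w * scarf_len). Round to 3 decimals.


scarf_len = 4/sin(24 deg) = 9.8344
cos(24 deg) = 0.913545
stress = 12329*0.913545/(22*9.8344) = 52.058 MPa

52.058


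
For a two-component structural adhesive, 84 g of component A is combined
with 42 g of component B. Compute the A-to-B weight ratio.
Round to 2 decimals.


Weight ratio A:B = 84 / 42
= 2.00

2.00


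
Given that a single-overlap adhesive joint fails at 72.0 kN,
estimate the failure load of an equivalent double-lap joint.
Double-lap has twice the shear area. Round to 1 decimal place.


Double-lap factor = 2
Expected load = 72.0 * 2 = 144.0 kN

144.0


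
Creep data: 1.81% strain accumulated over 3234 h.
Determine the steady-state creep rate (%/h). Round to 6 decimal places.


Rate = 1.81 / 3234 = 0.000560 %/h

0.000560


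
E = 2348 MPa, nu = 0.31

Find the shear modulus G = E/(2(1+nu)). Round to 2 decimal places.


G = 2348 / (2 * 1.31)
= 896.18 MPa

896.18


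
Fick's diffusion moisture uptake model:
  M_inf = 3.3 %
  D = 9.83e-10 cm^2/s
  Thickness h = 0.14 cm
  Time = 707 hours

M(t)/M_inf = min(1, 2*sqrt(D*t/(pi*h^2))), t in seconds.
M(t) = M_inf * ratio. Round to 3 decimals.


t_sec = 707 * 3600 = 2545200
ratio = 2*sqrt(9.83e-10*2545200/(pi*0.14^2))
= min(1, 0.403148)
= 0.403148
M(t) = 3.3 * 0.403148 = 1.330 %

1.330


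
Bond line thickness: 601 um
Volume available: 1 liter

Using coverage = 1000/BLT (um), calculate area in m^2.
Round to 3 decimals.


1 L = 1e6 mm^3, thickness = 601 um = 0.601 mm
Area = 1e6 / 0.601 mm^2 = (1e6 / 0.601) / 1e6 m^2 = 1000 / 601 m^2
= 1.664 m^2

1.664


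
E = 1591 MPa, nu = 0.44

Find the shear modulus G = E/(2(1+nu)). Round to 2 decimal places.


G = 1591 / (2 * 1.44)
= 552.43 MPa

552.43


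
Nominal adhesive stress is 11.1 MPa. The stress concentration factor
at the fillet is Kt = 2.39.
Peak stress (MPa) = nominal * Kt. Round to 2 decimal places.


Peak = 11.1 * 2.39 = 26.53 MPa

26.53


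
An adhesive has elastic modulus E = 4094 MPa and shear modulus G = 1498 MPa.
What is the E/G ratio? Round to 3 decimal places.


E/G = 4094 / 1498 = 2.733

2.733


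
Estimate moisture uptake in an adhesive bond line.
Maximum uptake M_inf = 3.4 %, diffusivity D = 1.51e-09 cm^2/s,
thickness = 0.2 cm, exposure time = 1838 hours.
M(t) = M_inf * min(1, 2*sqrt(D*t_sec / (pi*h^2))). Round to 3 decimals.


Convert time: 1838 h = 6616800 s
ratio = min(1, 2*sqrt(1.51e-09*6616800/(pi*0.2^2)))
= 0.563946
M(t) = 3.4 * 0.563946 = 1.917%

1.917


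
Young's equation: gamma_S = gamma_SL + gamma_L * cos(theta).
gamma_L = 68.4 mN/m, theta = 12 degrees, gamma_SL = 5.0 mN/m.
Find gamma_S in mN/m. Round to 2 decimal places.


cos(12 deg) = 0.978148
gamma_S = 5.0 + 68.4 * 0.978148
= 71.91 mN/m

71.91


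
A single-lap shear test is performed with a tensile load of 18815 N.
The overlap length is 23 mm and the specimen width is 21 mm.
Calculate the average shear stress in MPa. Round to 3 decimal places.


Shear stress = F / (overlap * width)
= 18815 / (23 * 21)
= 18815 / 483
= 38.954 MPa

38.954


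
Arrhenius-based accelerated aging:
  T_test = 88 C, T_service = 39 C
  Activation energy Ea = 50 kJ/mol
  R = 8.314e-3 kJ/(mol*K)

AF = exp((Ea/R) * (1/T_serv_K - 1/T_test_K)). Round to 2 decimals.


T_test_K = 361.15, T_serv_K = 312.15
AF = exp((50/8.314e-3) * (1/312.15 - 1/361.15))
= 13.65

13.65


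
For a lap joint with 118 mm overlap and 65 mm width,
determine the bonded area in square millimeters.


Area = 118 * 65 = 7670 mm^2

7670


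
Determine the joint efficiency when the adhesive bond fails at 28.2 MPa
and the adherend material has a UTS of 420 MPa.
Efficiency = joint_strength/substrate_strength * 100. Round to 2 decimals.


Joint efficiency = 28.2 / 420 * 100
= 6.71%

6.71


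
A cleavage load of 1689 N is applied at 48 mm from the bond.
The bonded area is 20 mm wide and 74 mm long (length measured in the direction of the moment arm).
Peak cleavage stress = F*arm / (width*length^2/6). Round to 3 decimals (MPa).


Moment = 1689 * 48 = 81072 N*mm
Section modulus = 20 * 5476 / 6 = 109520 / 6 mm^3
Stress = 81072 / (109520 / 6) = 486432 / 109520
= 4.441 MPa

4.441


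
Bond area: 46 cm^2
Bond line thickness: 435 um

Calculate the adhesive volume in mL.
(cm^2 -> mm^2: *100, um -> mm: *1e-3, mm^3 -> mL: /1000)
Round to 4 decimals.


V = 46*100 * 435*1e-3 / 1000
= 2.0010 mL

2.0010


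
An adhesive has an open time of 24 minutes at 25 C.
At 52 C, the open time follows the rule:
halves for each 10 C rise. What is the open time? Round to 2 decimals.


Factor = 2^((52-25)/10) = 6.4980
Open time = 24 / 6.4980 = 3.69 min

3.69


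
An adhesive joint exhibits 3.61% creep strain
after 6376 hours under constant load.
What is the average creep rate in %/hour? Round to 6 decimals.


Creep rate = strain / time
= 3.61 / 6376
= 0.000566 %/h

0.000566


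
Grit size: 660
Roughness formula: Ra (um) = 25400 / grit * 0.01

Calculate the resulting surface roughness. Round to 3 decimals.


Ra = 25400 / 660 * 0.01
= 0.385 um

0.385


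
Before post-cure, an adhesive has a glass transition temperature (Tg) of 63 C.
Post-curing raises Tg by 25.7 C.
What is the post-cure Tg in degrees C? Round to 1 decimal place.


Tg_post = Tg_base + delta_Tg
= 63 + 25.7
= 88.7 C

88.7


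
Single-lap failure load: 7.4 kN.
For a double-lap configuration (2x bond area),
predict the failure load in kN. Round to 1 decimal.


Failure load = 7.4 * 2 = 14.8 kN

14.8


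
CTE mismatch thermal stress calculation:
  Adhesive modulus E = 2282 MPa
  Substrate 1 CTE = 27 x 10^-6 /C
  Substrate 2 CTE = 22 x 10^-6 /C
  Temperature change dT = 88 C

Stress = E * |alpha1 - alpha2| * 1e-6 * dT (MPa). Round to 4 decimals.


delta_alpha = |27 - 22| = 5 x 10^-6/C
Stress = 2282 * 5e-6 * 88
= 1.0041 MPa

1.0041


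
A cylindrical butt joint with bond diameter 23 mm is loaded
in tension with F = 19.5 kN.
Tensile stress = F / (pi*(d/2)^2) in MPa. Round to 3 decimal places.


Area = pi * (23/2)^2 = 415.4756 mm^2
Stress = 19.5*1000 / 415.4756
= 46.934 MPa

46.934


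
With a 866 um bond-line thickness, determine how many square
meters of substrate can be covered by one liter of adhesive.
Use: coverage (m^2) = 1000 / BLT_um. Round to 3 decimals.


Coverage = 1000 / 866 = 1.155 m^2

1.155


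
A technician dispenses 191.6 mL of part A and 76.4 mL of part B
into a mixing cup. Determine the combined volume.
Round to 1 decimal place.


Combined volume = 191.6 + 76.4
= 268.0 mL

268.0


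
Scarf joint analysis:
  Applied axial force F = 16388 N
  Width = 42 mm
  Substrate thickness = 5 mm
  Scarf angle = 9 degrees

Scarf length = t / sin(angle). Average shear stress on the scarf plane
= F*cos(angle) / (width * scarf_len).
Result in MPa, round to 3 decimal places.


Scarf length = 5 / sin(9 deg) = 31.9623 mm
cos(9 deg) = 0.987688
Shear = 16388 * 0.987688 / (42 * 31.9623)
= 12.058 MPa

12.058


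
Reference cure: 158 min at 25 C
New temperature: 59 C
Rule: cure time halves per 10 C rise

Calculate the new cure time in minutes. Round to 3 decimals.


factor = 2^((59-25)/10) = 10.5561
t_new = 158 / 10.5561 = 14.968 min

14.968


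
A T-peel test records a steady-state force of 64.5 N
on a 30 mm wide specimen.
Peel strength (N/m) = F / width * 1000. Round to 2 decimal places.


Peel strength = 64.5 / 30 * 1000
= 2150.00 N/m

2150.00


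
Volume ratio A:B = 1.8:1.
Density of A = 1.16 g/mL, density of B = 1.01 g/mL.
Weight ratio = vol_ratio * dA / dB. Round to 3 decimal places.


Wt ratio = 1.8 * 1.16 / 1.01
= 2.067

2.067


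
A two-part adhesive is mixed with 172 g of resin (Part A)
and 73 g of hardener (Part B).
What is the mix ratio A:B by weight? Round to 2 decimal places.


Mix ratio = mass_A / mass_B
= 172 / 73
= 2.36

2.36


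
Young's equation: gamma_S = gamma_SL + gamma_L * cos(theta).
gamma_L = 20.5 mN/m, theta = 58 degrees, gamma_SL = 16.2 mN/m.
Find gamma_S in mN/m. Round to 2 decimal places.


cos(58 deg) = 0.529919
gamma_S = 16.2 + 20.5 * 0.529919
= 27.06 mN/m

27.06


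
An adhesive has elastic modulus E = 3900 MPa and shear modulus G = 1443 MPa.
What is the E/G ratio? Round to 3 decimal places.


E/G = 3900 / 1443 = 2.703

2.703


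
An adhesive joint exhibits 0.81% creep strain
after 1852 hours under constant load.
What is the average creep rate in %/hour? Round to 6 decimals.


Creep rate = strain / time
= 0.81 / 1852
= 0.000437 %/h

0.000437


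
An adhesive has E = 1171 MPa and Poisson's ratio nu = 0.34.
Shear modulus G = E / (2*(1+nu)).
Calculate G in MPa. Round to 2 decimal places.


G = 1171 / (2*(1+0.34))
= 1171 / 2.68
= 436.94 MPa

436.94


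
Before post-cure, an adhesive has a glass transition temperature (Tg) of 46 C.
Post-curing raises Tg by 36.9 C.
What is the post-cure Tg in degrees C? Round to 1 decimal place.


Tg_post = Tg_base + delta_Tg
= 46 + 36.9
= 82.9 C

82.9


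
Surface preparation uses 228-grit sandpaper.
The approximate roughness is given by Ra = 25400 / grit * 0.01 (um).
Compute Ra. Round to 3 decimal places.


Ra = 25400 / 228 * 0.01
= 254 / 228
= 1.114 um

1.114


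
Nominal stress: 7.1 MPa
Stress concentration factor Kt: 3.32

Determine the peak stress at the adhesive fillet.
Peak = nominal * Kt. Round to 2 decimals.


Peak stress = 7.1 * 3.32
= 23.57 MPa

23.57


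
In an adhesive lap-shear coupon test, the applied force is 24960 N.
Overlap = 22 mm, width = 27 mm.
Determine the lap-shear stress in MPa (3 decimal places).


stress = F / (overlap * width)
= 24960 / (22 * 27)
= 42.020 MPa

42.020


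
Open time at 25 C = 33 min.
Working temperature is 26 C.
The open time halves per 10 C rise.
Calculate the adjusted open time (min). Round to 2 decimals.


factor = 2^((26 - 25) / 10) = 1.0718
ot = 33 / 1.0718 = 30.79 min

30.79


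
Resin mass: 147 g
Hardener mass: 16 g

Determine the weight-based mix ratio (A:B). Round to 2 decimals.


Ratio = 147 / 16 = 9.19

9.19


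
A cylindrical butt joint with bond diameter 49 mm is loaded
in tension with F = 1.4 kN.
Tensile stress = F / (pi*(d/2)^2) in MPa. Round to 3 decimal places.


Area = pi * (49/2)^2 = 1885.7410 mm^2
Stress = 1.4*1000 / 1885.7410
= 0.742 MPa

0.742


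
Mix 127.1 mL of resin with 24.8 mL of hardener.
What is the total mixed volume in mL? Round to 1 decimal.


Total = 127.1 + 24.8 = 151.9 mL

151.9


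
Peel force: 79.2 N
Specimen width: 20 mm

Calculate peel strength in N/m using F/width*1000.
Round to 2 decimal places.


Peel strength = 79.2 / 20 * 1000 = 3960.00 N/m

3960.00


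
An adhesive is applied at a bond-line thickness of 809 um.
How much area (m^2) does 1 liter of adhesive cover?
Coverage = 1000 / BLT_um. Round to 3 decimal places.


Coverage = 1000 / 809 = 1.236 m^2

1.236


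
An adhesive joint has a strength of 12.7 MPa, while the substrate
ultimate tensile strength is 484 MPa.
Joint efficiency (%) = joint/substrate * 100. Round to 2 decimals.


Efficiency = 12.7 / 484 * 100
= 2.62%

2.62


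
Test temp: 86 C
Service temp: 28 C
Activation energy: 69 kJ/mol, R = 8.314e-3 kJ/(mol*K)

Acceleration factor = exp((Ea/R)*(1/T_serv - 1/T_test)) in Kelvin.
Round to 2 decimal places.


AF = exp((69/0.008314)*(1/301.15 - 1/359.15))
= 85.67

85.67


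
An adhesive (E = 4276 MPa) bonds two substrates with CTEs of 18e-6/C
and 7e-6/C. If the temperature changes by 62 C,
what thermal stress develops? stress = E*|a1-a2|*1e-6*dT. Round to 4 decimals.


Stress = 4276 * |18 - 7| * 1e-6 * 62
= 2.9162 MPa

2.9162


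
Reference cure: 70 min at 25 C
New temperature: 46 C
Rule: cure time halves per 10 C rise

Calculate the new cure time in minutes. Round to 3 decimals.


factor = 2^((46-25)/10) = 4.2871
t_new = 70 / 4.2871 = 16.328 min

16.328


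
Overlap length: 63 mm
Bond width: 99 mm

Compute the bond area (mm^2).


Bond area = 63 * 99 = 6237 mm^2

6237


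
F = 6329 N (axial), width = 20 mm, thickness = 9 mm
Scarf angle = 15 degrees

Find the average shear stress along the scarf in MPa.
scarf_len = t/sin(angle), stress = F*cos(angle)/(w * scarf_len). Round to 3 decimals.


scarf_len = 9/sin(15 deg) = 34.7733
cos(15 deg) = 0.965926
stress = 6329*0.965926/(20*34.7733) = 8.790 MPa

8.790


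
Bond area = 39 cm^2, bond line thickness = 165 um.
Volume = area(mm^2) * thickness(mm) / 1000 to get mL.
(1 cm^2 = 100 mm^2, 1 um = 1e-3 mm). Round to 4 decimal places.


area_mm2 = 39 * 100 = 3900
blt_mm = 165 * 1e-3 = 0.165
vol_mm3 = 3900 * 0.165 = 643.5
vol_mL = 643.5 / 1000 = 0.6435 mL

0.6435


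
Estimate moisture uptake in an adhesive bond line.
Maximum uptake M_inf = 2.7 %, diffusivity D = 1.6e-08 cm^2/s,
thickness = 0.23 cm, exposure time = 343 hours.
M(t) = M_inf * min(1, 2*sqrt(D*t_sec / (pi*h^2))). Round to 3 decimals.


Convert time: 343 h = 1234800 s
ratio = min(1, 2*sqrt(1.6e-08*1234800/(pi*0.23^2)))
= 0.689581
M(t) = 2.7 * 0.689581 = 1.862%

1.862


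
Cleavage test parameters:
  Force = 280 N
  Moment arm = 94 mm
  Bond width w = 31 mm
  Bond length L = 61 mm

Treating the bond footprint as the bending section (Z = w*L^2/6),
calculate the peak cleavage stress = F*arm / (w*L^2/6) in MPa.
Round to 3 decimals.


M = 280 * 94 = 26320 N*mm
Z = 31 * 61^2 / 6 = 115351 / 6 mm^3
sigma = M / Z = 6 * 26320 / 115351 = 157920 / 115351
= 1.369 MPa

1.369


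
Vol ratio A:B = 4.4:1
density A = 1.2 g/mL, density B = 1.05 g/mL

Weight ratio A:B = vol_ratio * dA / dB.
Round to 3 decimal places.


Weight ratio = 4.4 * 1.2 / 1.05
= 5.029

5.029


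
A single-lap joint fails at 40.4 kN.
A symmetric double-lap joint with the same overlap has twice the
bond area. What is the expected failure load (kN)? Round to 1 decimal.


Double-lap load = 2 * 40.4 = 80.8 kN

80.8


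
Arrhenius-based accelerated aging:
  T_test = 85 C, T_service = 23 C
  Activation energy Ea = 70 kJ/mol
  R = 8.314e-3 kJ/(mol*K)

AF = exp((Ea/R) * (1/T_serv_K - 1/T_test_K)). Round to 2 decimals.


T_test_K = 358.15, T_serv_K = 296.15
AF = exp((70/8.314e-3) * (1/296.15 - 1/358.15))
= 137.22

137.22


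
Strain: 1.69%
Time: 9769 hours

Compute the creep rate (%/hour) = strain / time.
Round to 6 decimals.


Creep rate = 1.69 / 9769
= 0.000173 %/h

0.000173


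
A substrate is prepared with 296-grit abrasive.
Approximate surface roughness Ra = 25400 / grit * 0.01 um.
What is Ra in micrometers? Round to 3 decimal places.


Ra = 25400 / 296 * 0.01 = 0.858 um

0.858


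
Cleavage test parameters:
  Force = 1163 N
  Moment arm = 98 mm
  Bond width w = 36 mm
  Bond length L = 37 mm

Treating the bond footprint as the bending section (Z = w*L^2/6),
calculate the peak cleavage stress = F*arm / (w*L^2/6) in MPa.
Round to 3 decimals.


M = 1163 * 98 = 113974 N*mm
Z = 36 * 37^2 / 6 = 49284 / 6 mm^3
sigma = M / Z = 6 * 113974 / 49284 = 683844 / 49284
= 13.876 MPa

13.876


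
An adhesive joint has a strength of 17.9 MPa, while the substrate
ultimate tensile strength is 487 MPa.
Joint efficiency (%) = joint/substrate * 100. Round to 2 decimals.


Efficiency = 17.9 / 487 * 100
= 3.68%

3.68


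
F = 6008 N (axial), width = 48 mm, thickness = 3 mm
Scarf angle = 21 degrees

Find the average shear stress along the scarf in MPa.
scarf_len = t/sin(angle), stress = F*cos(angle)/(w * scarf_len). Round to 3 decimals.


scarf_len = 3/sin(21 deg) = 8.3713
cos(21 deg) = 0.933580
stress = 6008*0.933580/(48*8.3713) = 13.959 MPa

13.959


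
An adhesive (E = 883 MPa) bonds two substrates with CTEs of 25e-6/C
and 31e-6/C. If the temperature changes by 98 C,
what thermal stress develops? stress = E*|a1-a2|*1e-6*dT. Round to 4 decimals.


Stress = 883 * |25 - 31| * 1e-6 * 98
= 0.5192 MPa

0.5192


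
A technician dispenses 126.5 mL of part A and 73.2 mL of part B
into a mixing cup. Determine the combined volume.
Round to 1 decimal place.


Combined volume = 126.5 + 73.2
= 199.7 mL

199.7


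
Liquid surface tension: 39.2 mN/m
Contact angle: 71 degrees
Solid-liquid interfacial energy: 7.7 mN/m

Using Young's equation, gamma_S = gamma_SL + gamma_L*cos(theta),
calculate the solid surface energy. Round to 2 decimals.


gamma_S = 7.7 + 39.2 * cos(71)
= 20.46 mN/m

20.46


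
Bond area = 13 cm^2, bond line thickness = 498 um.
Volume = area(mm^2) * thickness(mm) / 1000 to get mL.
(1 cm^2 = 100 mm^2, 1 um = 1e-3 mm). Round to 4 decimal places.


area_mm2 = 13 * 100 = 1300
blt_mm = 498 * 1e-3 = 0.498
vol_mm3 = 1300 * 0.498 = 647.4
vol_mL = 647.4 / 1000 = 0.6474 mL

0.6474


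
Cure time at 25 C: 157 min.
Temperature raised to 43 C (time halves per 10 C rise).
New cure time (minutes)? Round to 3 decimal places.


Acceleration factor = 2^(18/10) = 3.4822
New time = 157 / 3.4822 = 45.086 min

45.086


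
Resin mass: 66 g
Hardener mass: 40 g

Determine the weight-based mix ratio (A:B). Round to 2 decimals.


Ratio = 66 / 40 = 1.65

1.65


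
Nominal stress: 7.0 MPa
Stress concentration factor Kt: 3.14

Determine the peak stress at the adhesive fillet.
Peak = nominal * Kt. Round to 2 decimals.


Peak stress = 7.0 * 3.14
= 21.98 MPa

21.98


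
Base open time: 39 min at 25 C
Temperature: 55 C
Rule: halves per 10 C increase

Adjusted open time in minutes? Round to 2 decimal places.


Acceleration = 2^((55-25)/10) = 8.0000
Open time = 39 / 8.0000 = 4.88 min

4.88


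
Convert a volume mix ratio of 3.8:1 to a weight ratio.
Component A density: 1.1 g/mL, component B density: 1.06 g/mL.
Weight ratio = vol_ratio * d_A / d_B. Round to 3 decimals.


= 3.8 * 1.1 / 1.06 = 3.943

3.943


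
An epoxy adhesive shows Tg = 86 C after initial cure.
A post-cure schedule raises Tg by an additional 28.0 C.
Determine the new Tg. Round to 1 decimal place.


New Tg = 86 + 28.0
= 114.0 C

114.0


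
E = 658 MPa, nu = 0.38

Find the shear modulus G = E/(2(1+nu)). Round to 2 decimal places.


G = 658 / (2 * 1.38)
= 238.41 MPa

238.41


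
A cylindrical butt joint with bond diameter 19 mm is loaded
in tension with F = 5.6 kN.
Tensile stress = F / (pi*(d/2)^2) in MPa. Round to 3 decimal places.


Area = pi * (19/2)^2 = 283.5287 mm^2
Stress = 5.6*1000 / 283.5287
= 19.751 MPa

19.751


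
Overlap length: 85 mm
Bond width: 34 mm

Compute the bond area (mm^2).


Bond area = 85 * 34 = 2890 mm^2

2890


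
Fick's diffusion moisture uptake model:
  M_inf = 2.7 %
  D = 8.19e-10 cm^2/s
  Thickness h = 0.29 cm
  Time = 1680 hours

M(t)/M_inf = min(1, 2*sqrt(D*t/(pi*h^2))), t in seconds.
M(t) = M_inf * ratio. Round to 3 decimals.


t_sec = 1680 * 3600 = 6048000
ratio = 2*sqrt(8.19e-10*6048000/(pi*0.29^2))
= min(1, 0.273845)
= 0.273845
M(t) = 2.7 * 0.273845 = 0.739 %

0.739


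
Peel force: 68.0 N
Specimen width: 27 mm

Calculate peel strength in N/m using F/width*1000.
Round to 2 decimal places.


Peel strength = 68.0 / 27 * 1000 = 2518.52 N/m

2518.52


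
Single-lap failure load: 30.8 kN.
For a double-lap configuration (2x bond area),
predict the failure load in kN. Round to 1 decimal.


Failure load = 30.8 * 2 = 61.6 kN

61.6


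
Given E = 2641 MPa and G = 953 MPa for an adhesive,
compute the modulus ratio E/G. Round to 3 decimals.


E/G ratio = 2641 / 953 = 2.771

2.771


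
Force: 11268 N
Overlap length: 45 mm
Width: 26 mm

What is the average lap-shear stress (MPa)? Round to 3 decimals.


Average shear stress = F / (overlap * width)
= 11268 / (45 * 26)
= 9.631 MPa

9.631


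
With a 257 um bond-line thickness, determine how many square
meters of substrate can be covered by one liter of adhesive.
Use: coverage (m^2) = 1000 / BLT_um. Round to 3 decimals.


Coverage = 1000 / 257 = 3.891 m^2

3.891


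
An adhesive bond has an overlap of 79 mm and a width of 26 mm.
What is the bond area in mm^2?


Bond area = overlap * width
= 79 * 26
= 2054 mm^2

2054


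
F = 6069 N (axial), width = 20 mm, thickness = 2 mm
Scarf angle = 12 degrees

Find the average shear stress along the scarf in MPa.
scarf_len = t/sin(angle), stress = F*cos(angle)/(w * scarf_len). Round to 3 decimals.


scarf_len = 2/sin(12 deg) = 9.6195
cos(12 deg) = 0.978148
stress = 6069*0.978148/(20*9.6195) = 30.856 MPa

30.856


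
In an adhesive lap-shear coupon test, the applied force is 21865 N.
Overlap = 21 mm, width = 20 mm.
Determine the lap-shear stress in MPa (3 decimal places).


stress = F / (overlap * width)
= 21865 / (21 * 20)
= 52.060 MPa

52.060


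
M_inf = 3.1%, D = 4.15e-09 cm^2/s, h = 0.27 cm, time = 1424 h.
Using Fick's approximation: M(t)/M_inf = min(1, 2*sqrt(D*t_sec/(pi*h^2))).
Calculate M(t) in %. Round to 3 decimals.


t = 5126400 s
ratio = min(1, 2*sqrt(4.15e-09*5126400/(pi*0.0729)))
= 0.609567
M(t) = 3.1 * 0.609567 = 1.890%

1.890


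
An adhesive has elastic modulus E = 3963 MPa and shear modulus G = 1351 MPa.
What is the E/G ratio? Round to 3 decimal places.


E/G = 3963 / 1351 = 2.933

2.933


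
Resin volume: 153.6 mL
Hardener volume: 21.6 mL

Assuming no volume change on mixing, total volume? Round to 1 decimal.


V_total = 153.6 + 21.6 = 175.2 mL

175.2


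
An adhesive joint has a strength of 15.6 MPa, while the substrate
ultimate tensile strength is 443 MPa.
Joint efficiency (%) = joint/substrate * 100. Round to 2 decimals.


Efficiency = 15.6 / 443 * 100
= 3.52%

3.52


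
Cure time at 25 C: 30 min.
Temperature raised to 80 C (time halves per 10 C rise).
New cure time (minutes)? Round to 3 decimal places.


Acceleration factor = 2^(55/10) = 45.2548
New time = 30 / 45.2548 = 0.663 min

0.663


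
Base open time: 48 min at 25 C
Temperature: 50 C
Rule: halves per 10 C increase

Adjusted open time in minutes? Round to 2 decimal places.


Acceleration = 2^((50-25)/10) = 5.6569
Open time = 48 / 5.6569 = 8.49 min

8.49


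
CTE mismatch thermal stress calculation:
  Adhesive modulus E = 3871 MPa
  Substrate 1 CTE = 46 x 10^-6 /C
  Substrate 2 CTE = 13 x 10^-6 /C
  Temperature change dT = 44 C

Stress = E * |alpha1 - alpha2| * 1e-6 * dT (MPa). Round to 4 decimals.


delta_alpha = |46 - 13| = 33 x 10^-6/C
Stress = 3871 * 33e-6 * 44
= 5.6207 MPa

5.6207


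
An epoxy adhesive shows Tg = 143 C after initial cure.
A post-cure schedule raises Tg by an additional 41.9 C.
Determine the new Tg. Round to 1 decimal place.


New Tg = 143 + 41.9
= 184.9 C

184.9


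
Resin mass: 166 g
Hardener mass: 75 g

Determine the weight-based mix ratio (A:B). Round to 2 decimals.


Ratio = 166 / 75 = 2.21

2.21


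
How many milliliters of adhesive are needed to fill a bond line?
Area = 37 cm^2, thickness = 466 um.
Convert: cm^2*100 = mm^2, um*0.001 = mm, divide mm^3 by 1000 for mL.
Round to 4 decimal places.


= (37 * 100) * (466 * 0.001) / 1000
= 1.7242 mL

1.7242


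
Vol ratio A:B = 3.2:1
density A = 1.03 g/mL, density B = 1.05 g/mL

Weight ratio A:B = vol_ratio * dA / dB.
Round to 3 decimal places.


Weight ratio = 3.2 * 1.03 / 1.05
= 3.139

3.139


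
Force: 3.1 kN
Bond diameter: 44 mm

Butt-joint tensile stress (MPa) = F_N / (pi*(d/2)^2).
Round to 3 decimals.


F_N = 3.1 * 1000 = 3100.0 N
A = pi*(22.0)^2 = 1520.5308 mm^2
stress = 3100.0 / 1520.5308 = 2.039 MPa

2.039


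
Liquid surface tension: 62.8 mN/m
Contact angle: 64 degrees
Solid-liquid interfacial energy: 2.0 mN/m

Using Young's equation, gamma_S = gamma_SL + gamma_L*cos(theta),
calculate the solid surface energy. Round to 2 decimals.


gamma_S = 2.0 + 62.8 * cos(64)
= 29.53 mN/m

29.53


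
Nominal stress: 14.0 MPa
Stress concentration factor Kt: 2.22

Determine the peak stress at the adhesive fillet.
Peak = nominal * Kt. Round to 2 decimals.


Peak stress = 14.0 * 2.22
= 31.08 MPa

31.08


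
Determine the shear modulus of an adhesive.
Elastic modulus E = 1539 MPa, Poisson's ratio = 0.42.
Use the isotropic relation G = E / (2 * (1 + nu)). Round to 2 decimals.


G = 1539 / (2*(1+0.42)) = 1539 / 2.84
= 541.90 MPa

541.90


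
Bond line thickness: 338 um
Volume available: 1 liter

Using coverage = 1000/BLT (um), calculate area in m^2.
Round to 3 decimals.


1 L = 1e6 mm^3, thickness = 338 um = 0.338 mm
Area = 1e6 / 0.338 mm^2 = (1e6 / 0.338) / 1e6 m^2 = 1000 / 338 m^2
= 2.959 m^2

2.959


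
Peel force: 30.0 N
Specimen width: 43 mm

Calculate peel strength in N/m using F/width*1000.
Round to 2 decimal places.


Peel strength = 30.0 / 43 * 1000 = 697.67 N/m

697.67


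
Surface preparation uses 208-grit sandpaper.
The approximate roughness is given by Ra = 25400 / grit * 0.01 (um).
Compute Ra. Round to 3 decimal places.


Ra = 25400 / 208 * 0.01
= 254 / 208
= 1.221 um

1.221


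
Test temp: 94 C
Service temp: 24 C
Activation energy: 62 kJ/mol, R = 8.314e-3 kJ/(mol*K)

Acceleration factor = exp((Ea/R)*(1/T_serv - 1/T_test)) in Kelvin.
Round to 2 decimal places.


AF = exp((62/0.008314)*(1/297.15 - 1/367.15))
= 119.67

119.67
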